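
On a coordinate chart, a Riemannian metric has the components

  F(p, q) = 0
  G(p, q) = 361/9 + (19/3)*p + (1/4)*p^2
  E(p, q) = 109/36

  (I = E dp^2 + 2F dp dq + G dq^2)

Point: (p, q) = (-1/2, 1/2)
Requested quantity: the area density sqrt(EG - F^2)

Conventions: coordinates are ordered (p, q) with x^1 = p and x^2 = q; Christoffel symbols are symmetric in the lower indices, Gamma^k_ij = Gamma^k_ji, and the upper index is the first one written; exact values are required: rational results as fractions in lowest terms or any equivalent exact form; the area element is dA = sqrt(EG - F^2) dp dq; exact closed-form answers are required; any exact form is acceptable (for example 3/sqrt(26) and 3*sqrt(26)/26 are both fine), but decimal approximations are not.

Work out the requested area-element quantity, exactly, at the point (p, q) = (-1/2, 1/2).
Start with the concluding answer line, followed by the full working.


Answer: sqrt(EG - F^2) = 73*sqrt(109)/72

E = 109/36, F = 0, G = 5329/144; EG - F^2 = 580861/5184


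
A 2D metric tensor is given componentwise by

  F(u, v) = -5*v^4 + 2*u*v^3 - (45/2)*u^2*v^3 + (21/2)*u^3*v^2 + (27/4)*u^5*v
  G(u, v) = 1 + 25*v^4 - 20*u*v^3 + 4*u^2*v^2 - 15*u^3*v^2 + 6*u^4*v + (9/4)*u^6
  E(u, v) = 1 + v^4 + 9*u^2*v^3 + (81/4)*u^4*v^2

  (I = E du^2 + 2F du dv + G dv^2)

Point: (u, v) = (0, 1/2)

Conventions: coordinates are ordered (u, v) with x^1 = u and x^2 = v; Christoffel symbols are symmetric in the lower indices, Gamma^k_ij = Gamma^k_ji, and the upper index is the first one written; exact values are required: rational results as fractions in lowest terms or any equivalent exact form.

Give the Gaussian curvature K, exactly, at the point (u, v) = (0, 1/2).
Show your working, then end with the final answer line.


E = 17/16, F = -5/16, G = 41/16, EG - F^2 = 21/8 at the point
E_u = 0, E_v = 1/2, F_u = 1/4, F_v = -5/2, G_u = -5/2, G_v = 25/2
E_vv = 3, F_uv = 3/2, G_uu = 2
By Brioschi, K is (det M1 - det M2) divided by (EG - F^2) squared.
M1 = [[-E_vv/2 + F_uv - G_uu/2, E_u/2, F_u - E_v/2], [F_v - G_u/2, E, F], [G_v/2, F, G]] = [[-1, 0, 0], [-5/4, 17/16, -5/16], [25/4, -5/16, 41/16]]; det M1 = -21/8
M2 = [[0, E_v/2, G_u/2], [E_v/2, E, F], [G_u/2, F, G]] = [[0, 1/4, -5/4], [1/4, 17/16, -5/16], [-5/4, -5/16, 41/16]]; det M2 = -13/8
det M1 - det M2 = -1; K = -1 / (21/8)^2 = -64/441

Answer: K = -64/441


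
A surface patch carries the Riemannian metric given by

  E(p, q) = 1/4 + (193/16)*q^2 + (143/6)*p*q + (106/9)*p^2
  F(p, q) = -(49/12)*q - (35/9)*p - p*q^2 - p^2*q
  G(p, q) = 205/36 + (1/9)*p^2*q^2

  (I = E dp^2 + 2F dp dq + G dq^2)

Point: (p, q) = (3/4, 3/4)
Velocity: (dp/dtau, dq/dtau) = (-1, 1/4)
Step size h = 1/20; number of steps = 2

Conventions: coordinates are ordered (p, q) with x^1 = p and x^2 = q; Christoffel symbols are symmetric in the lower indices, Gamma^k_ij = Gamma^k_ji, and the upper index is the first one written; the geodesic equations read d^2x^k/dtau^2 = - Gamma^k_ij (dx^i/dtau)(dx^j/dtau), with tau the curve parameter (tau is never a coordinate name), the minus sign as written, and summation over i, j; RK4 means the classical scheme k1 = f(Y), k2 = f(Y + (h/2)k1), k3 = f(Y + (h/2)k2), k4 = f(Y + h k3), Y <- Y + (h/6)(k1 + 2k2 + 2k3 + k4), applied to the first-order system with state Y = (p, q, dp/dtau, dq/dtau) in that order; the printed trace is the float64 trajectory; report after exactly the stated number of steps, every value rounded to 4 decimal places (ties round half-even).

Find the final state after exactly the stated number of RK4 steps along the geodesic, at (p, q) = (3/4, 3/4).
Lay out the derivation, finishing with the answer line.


f(Y) = (dp/dtau, dq/dtau, -Gamma^p_ij Y'^i Y'^j, -Gamma^q_ij Y'^i Y'^j) with the Gammas evaluated at the stage position; h = 0.050000; intermediate values shown to 6 dp
step 0: p = 0.7500, q = 0.7500, dp/dtau = -1.0000, dq/dtau = 0.2500
step 1:
  k1: at (p, q) = (0.750000, 0.750000), (dp/dtau, dq/dtau) = (-1.000000, 0.250000); Gamma_ppp = -0.543027, Gamma_ppq = 0.952414, Gamma_pqq = -0.304193, Gamma_qpp = -4.758759, Gamma_qpq = 1.142334, Gamma_qqq = -0.354058; k1 = (-1.000000, 0.250000, 1.038246, 5.352055)
  k2: at (p, q) = (0.725000, 0.756250), (dp/dtau, dq/dtau) = (-0.974044, 0.383801); Gamma_ppp = -0.529376, Gamma_ppq = 0.961790, Gamma_pqq = -0.307702, Gamma_qpp = -4.692238, Gamma_qpq = 1.136365, Gamma_qqq = -0.353269; k2 = (-0.974044, 0.383801, 1.266687, 5.353488)
  k3: at (p, q) = (0.725649, 0.759595), (dp/dtau, dq/dtau) = (-0.968333, 0.383837); Gamma_ppp = -0.532900, Gamma_ppq = 0.959816, Gamma_pqq = -0.306594, Gamma_qpp = -4.708490, Gamma_qpq = 1.137862, Gamma_qqq = -0.353114; k3 = (-0.968333, 0.383837, 1.258348, 5.312873)
  k4: at (p, q) = (0.701583, 0.769192), (dp/dtau, dq/dtau) = (-0.937083, 0.515644); Gamma_ppp = -0.522679, Gamma_ppq = 0.967141, Gamma_pqq = -0.308961, Gamma_qpp = -4.659031, Gamma_qpq = 1.133292, Gamma_qqq = -0.352121; k4 = (-0.937083, 0.515644, 1.475773, 5.280046)
  Y <- Y + (h/6)(k1 + 2k2 + 2k3 + k4): p = 0.7015, q = 0.7692, dp/dtau = -0.9370, dq/dtau = 0.5164
step 2:
  k1: at (p, q) = (0.701485, 0.769174), (dp/dtau, dq/dtau) = (-0.936966, 0.516374); Gamma_ppp = -0.522586, Gamma_ppq = 0.967200, Gamma_pqq = -0.308988, Gamma_qpp = -4.658594, Gamma_qpq = 1.133252, Gamma_qqq = -0.352120; k1 = (-0.936966, 0.516374, 1.477080, 5.280283)
  k2: at (p, q) = (0.678061, 0.782084), (dp/dtau, dq/dtau) = (-0.900039, 0.648381); Gamma_ppp = -0.515522, Gamma_ppq = 0.972543, Gamma_pqq = -0.310227, Gamma_qpp = -4.624793, Gamma_qpq = 1.129901, Gamma_qqq = -0.350877; k2 = (-0.900039, 0.648381, 1.683118, 5.212661)
  k3: at (p, q) = (0.678984, 0.785384), (dp/dtau, dq/dtau) = (-0.894888, 0.646690); Gamma_ppp = -0.519205, Gamma_ppq = 0.970368, Gamma_pqq = -0.309021, Gamma_qpp = -4.641714, Gamma_qpq = 1.131409, Gamma_qqq = -0.350692; k3 = (-0.894888, 0.646690, 1.668161, 5.173387)
  k4: at (p, q) = (0.656740, 0.801509), (dp/dtau, dq/dtau) = (-0.853558, 0.775043); Gamma_ppp = -0.515609, Gamma_ppq = 0.973345, Gamma_pqq = -0.308951, Gamma_qpp = -4.624890, Gamma_qpq = 1.129303, Gamma_qqq = -0.349146; k4 = (-0.853558, 0.775043, 1.849058, 5.073411)
  Y <- Y + (h/6)(k1 + 2k2 + 2k3 + k4): p = 0.6566, q = 0.8015, dp/dtau = -0.8534, dq/dtau = 0.7758

Answer: p = 0.6566, q = 0.8015, dp/dtau = -0.8534, dq/dtau = 0.7758


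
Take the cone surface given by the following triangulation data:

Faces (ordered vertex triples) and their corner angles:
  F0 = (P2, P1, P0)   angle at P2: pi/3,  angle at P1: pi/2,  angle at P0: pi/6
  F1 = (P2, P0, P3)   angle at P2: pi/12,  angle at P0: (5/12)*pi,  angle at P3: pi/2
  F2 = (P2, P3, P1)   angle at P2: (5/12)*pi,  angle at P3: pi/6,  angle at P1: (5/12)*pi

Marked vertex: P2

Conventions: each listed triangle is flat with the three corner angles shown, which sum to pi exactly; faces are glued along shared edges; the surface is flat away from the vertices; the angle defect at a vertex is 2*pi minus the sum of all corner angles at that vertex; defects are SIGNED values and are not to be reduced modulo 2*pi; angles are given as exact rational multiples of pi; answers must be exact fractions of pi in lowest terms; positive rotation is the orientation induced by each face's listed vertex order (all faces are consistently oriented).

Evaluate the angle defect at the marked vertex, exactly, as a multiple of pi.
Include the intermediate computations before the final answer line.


Sum of corner angles at P2: (5/6)*pi
defect = 2*pi - (5/6)*pi

Answer: defect(P2) = (7/6)*pi


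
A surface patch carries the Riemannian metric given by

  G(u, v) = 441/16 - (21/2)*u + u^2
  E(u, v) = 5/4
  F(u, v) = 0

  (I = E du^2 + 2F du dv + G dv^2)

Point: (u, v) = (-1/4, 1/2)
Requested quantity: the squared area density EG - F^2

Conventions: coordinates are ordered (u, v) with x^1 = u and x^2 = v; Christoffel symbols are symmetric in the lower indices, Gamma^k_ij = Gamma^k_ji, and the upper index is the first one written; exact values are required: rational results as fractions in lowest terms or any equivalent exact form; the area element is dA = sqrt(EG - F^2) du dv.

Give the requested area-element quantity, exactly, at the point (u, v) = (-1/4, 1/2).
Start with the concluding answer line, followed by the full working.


Answer: EG - F^2 = 605/16

E = 5/4, F = 0, G = 121/4; EG - F^2 = 605/16


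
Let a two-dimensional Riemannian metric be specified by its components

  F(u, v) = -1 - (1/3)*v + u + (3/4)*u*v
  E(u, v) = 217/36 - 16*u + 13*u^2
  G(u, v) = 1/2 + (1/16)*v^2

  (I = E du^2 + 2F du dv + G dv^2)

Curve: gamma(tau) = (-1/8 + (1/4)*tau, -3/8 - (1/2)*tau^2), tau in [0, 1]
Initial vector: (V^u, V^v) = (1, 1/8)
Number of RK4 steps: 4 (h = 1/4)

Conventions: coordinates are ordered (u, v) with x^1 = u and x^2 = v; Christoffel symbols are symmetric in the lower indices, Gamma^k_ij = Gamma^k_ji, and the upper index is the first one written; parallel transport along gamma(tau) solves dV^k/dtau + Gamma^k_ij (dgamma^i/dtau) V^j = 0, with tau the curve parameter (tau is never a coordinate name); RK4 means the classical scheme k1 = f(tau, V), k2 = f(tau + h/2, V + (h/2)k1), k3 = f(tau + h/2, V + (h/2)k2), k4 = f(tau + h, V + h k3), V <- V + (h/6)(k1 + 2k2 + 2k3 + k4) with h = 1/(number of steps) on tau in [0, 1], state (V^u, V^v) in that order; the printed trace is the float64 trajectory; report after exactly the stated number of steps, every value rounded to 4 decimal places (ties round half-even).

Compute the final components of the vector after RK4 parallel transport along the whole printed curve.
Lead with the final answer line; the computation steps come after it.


Answer: V^u = 1.4393, V^v = 0.4615

gamma'(tau) = (1/4, -tau); f(tau, V)^k = -Gamma^k_ij(gamma(tau)) gamma'^i(tau) V^j; h = 1/4; intermediate values shown to 6 dp
curve data and Christoffel symbols at the stage parameters:
  tau = 0.000000: gamma = (-0.125000, -0.375000), gamma' = (0.250000, 0.000000); Gamma_uuu = -1.290691, Gamma_uuv = 0.000000, Gamma_uvv = -0.073662, Gamma_vuu = -1.034938, Gamma_vuv = 0.000000, Gamma_vvv = -0.185755
  tau = 0.125000: gamma = (-0.093750, -0.382812), gamma' = (0.250000, -0.125000); Gamma_uuu = -1.337464, Gamma_uuv = 0.000000, Gamma_uvv = -0.075773, Gamma_vuu = -1.067044, Gamma_vuv = 0.000000, Gamma_vvv = -0.186768
  tau = 0.250000: gamma = (-0.062500, -0.406250), gamma' = (0.250000, -0.250000); Gamma_uuu = -1.386698, Gamma_uuv = 0.000000, Gamma_uvv = -0.077870, Gamma_vuu = -1.104937, Gamma_vuv = 0.000000, Gamma_vvv = -0.188314
  tau = 0.375000: gamma = (-0.031250, -0.445312), gamma' = (0.250000, -0.375000); Gamma_uuu = -1.438580, Gamma_uuv = 0.000000, Gamma_uvv = -0.079948, Gamma_vuu = -1.149440, Gamma_vuv = 0.000000, Gamma_vvv = -0.190434
  tau = 0.500000: gamma = (0.000000, -0.500000), gamma' = (0.250000, -0.500000); Gamma_uuu = -1.493257, Gamma_uuv = 0.000000, Gamma_uvv = -0.082000, Gamma_vuu = -1.201223, Gamma_vuv = 0.000000, Gamma_vvv = -0.193131
  tau = 0.625000: gamma = (0.031250, -0.570312), gamma' = (0.250000, -0.625000); Gamma_uuu = -1.550820, Gamma_uuv = 0.000000, Gamma_uvv = -0.084004, Gamma_vuu = -1.260749, Gamma_vuv = 0.000000, Gamma_vvv = -0.196370
  tau = 0.750000: gamma = (0.062500, -0.656250), gamma' = (0.250000, -0.750000); Gamma_uuu = -1.611289, Gamma_uuv = 0.000000, Gamma_uvv = -0.085933, Gamma_vuu = -1.328232, Gamma_vuv = 0.000000, Gamma_vvv = -0.200077
  tau = 0.875000: gamma = (0.093750, -0.757812), gamma' = (0.250000, -0.875000); Gamma_uuu = -1.674586, Gamma_uuv = 0.000000, Gamma_uvv = -0.087748, Gamma_vuu = -1.403591, Gamma_vuv = 0.000000, Gamma_vvv = -0.204136
  tau = 1.000000: gamma = (0.125000, -0.875000), gamma' = (0.250000, -1.000000); Gamma_uuu = -1.740529, Gamma_uuv = 0.000000, Gamma_uvv = -0.089400, Gamma_vuu = -1.486418, Gamma_vuv = 0.000000, Gamma_vvv = -0.208398
step 0: V^u = 1.0000, V^v = 0.1250
step 1: k1 = (0.322673, 0.258735), k2 = (0.346362, 0.273847), k3 = (0.347334, 0.274593), k4 = (0.373008, 0.291104); V <- V + (h/6)(k1 + 2k2 + 2k3 + k4): V^u = 1.0868, V^v = 0.1936
step 2: k1 = (0.372995, 0.291095), k2 = (0.400733, 0.309274), k3 = (0.401912, 0.310109), k4 = (0.432109, 0.330362); V <- V + (h/6)(k1 + 2k2 + 2k3 + k4): V^u = 1.1872, V^v = 0.2711
step 3: k1 = (0.432093, 0.330350), k2 = (0.464832, 0.352880), k3 = (0.466271, 0.353824), k4 = (0.502023, 0.378978); V <- V + (h/6)(k1 + 2k2 + 2k3 + k4): V^u = 1.3037, V^v = 0.3596
step 4: k1 = (0.502002, 0.378962), k2 = (0.540832, 0.406811), k3 = (0.542597, 0.407893), k4 = (0.585063, 0.438699); V <- V + (h/6)(k1 + 2k2 + 2k3 + k4): V^u = 1.4393, V^v = 0.4615


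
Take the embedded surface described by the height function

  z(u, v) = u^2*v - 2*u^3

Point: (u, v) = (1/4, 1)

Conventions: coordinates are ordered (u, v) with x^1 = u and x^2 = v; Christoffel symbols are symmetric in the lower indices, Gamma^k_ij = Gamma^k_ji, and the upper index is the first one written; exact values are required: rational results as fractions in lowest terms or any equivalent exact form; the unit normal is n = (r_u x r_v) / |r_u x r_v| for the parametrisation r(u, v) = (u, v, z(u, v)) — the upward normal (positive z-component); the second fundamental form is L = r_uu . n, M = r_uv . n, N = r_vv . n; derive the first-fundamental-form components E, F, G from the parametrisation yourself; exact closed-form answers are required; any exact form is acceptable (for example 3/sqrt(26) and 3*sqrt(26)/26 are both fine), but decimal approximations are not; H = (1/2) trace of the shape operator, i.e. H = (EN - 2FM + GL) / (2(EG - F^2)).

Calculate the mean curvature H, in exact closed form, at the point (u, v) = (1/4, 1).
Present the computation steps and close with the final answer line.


z_u = 1/8, z_v = 1/16, z_uu = -1, z_uv = 1/2, z_vv = 0
E = 65/64, F = 1/128, G = 257/256; answer radicand W^2 = 261/256
unnormalised second-form numerators: l = -1, m = 1/2, n = 0; L = l/sqrt(261/256), and similarly M = m/sqrt(W^2), N = n/sqrt(W^2)
H = (E*n - 2*F*m + G*l) / (2*(EG - F^2)*sqrt(W^2)); E*n - 2*F*m + G*l = -259/256, EG - F^2 = 261/256, so H = (-259/522)/sqrt(261/256)

Answer: H = -2072*sqrt(29)/22707


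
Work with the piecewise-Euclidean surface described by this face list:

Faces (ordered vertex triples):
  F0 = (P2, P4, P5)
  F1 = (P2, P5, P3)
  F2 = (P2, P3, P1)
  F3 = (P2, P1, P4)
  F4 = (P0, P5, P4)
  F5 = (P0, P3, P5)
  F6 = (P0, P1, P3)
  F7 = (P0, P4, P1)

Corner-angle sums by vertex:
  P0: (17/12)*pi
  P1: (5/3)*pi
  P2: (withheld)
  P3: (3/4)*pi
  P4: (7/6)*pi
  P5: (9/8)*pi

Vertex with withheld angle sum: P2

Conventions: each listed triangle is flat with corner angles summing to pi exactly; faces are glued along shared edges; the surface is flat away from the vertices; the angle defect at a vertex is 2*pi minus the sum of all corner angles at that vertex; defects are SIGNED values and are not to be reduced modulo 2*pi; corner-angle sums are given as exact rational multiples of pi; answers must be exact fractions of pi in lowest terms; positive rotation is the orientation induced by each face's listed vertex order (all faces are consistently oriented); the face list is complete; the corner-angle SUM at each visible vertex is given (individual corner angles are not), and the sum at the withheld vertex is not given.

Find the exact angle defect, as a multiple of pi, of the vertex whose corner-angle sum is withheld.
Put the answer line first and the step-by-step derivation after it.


Answer: defect(P2) = pi/8

V = 6, E = 12, F = 8; chi = V - E + F = 2
Gauss-Bonnet: total defect = 2*pi*chi = 4*pi; visible defects sum to (31/8)*pi


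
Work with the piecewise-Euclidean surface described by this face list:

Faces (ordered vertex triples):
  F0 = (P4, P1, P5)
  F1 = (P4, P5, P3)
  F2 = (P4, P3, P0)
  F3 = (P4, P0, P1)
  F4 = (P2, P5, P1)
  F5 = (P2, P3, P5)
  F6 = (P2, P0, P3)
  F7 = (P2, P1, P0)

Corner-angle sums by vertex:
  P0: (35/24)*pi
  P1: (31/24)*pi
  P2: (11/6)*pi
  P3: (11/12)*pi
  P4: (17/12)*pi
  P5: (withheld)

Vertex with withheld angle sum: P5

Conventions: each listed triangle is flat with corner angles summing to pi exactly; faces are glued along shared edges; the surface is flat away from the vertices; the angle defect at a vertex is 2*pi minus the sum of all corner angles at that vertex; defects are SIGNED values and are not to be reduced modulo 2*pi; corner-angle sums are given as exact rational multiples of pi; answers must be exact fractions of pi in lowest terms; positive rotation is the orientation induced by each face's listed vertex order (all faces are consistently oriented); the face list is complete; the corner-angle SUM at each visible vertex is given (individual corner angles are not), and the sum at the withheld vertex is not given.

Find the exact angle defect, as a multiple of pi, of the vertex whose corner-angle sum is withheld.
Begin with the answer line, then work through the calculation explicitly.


Answer: defect(P5) = (11/12)*pi

V = 6, E = 12, F = 8; chi = V - E + F = 2
Gauss-Bonnet: total defect = 2*pi*chi = 4*pi; visible defects sum to (37/12)*pi


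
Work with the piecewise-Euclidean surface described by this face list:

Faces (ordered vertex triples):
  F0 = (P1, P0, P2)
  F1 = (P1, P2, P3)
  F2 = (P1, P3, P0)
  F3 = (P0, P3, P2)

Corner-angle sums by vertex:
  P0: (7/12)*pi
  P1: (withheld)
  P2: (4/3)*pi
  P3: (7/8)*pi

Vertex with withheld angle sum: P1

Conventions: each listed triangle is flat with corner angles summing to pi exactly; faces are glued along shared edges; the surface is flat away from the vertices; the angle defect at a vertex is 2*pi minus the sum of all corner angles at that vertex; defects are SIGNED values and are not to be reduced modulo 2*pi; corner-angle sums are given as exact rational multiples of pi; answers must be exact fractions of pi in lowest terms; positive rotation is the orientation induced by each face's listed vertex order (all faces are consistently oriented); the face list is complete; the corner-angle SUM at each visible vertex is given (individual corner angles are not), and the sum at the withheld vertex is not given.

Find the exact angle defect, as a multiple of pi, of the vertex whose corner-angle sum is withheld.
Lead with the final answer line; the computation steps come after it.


Answer: defect(P1) = (19/24)*pi

V = 4, E = 6, F = 4; chi = V - E + F = 2
Gauss-Bonnet: total defect = 2*pi*chi = 4*pi; visible defects sum to (77/24)*pi


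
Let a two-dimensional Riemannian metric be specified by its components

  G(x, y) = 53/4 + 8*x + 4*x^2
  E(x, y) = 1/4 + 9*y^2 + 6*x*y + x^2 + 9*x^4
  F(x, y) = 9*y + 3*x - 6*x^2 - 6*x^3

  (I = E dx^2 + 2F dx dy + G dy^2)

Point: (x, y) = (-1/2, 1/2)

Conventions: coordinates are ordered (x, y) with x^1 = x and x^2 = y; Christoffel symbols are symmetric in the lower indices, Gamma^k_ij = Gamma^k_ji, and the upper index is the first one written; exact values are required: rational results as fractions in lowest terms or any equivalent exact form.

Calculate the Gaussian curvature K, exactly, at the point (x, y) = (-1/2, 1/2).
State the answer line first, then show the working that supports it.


Answer: K = 41408/748225

E = 29/16, F = 9/4, G = 41/4, EG - F^2 = 865/64 at the point
E_x = -5/2, E_y = 6, F_x = 9/2, F_y = 9, G_x = 4, G_y = 0
E_yy = 18, F_xy = 0, G_xx = 8
Evaluate Brioschi's two determinant matrices M1, M2 and divide by (EG - F^2)^2.
M1 = [[-E_yy/2 + F_xy - G_xx/2, E_x/2, F_x - E_y/2], [F_y - G_x/2, E, F], [G_y/2, F, G]] = [[-13, -5/4, 3/2], [7, 29/16, 9/4], [0, 9/4, 41/4]]; det M1 = -3993/64
M2 = [[0, E_y/2, G_x/2], [E_y/2, E, F], [G_x/2, F, G]] = [[0, 3, 2], [3, 29/16, 9/4], [2, 9/4, 41/4]]; det M2 = -145/2
det M1 - det M2 = 647/64; K = 647/64 / (865/64)^2 = 41408/748225


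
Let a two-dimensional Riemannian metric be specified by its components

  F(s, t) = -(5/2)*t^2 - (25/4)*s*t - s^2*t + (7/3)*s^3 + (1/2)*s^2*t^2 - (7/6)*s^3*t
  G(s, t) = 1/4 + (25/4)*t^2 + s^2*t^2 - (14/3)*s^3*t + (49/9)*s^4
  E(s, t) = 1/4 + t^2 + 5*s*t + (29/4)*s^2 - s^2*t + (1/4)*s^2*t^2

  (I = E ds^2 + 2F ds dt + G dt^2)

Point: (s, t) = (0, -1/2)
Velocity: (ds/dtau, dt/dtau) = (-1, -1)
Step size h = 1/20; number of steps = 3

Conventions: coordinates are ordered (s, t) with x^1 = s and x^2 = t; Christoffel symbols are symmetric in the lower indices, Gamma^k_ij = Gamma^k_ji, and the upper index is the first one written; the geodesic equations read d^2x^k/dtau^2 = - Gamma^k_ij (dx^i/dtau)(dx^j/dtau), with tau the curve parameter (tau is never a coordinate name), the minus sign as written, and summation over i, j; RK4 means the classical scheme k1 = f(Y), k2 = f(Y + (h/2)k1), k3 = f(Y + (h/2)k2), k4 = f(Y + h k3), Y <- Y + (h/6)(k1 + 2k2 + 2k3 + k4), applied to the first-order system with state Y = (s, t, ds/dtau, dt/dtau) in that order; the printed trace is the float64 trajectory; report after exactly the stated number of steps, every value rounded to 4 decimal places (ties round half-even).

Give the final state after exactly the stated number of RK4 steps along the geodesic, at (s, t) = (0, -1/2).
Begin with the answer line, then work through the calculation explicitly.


Answer: s = -0.1576, t = -0.6569, ds/dtau = -1.0500, dt/dtau = -1.0704

f(Y) = (ds/dtau, dt/dtau, -Gamma^s_ij Y'^i Y'^j, -Gamma^t_ij Y'^i Y'^j) with the Gammas evaluated at the stage position; h = 0.050000; intermediate values shown to 6 dp
step 0: s = 0.0000, t = -0.5000, ds/dtau = -1.0000, dt/dtau = -1.0000
step 1:
  k1: at (s, t) = (0.000000, -0.500000), (ds/dtau, dt/dtau) = (-1.000000, -1.000000); Gamma_sss = 0.000000, Gamma_sst = -1.757576, Gamma_stt = 5.000000, Gamma_tss = 2.000000, Gamma_tst = -0.606061, Gamma_ttt = 0.000000; k1 = (-1.000000, -1.000000, -1.484848, -0.787879)
  k2: at (s, t) = (-0.025000, -0.525000), (ds/dtau, dt/dtau) = (-1.037121, -1.019697); Gamma_sss = -0.026435, Gamma_sst = -1.998851, Gamma_stt = 5.094283, Gamma_tss = 1.936926, Gamma_tst = -0.783321, Gamma_ttt = 0.326822; k2 = (-1.037121, -1.019697, -1.040742, -0.766420)
  k3: at (s, t) = (-0.025928, -0.525492), (ds/dtau, dt/dtau) = (-1.026019, -1.019161); Gamma_sss = -0.027961, Gamma_sst = -2.005623, Gamma_stt = 5.093009, Gamma_tss = 1.935656, Gamma_tst = -0.789191, Gamma_ttt = 0.335540; k3 = (-1.026019, -1.019161, -1.066143, -0.735734)
  k4: at (s, t) = (-0.051301, -0.550958), (ds/dtau, dt/dtau) = (-1.053307, -1.036787); Gamma_sss = -0.028530, Gamma_sst = -2.210744, Gamma_stt = 5.108292, Gamma_tss = 1.885324, Gamma_tst = -0.964719, Gamma_ttt = 0.617868; k4 = (-1.053307, -1.036787, -0.630879, -0.648793)
  Y <- Y + (h/6)(k1 + 2k2 + 2k3 + k4): s = -0.0515, t = -0.5510, ds/dtau = -1.0527, dt/dtau = -1.0370
step 2:
  k1: at (s, t) = (-0.051497, -0.550954), (ds/dtau, dt/dtau) = (-1.052746, -1.037008); Gamma_sss = -0.028869, Gamma_sst = -2.211501, Gamma_stt = 5.106690, Gamma_tss = 1.885365, Gamma_tst = -0.965730, Gamma_ttt = 0.618737; k1 = (-1.052746, -1.037008, -0.631049, -0.646294)
  k2: at (s, t) = (-0.077815, -0.576879), (ds/dtau, dt/dtau) = (-1.068522, -1.053166); Gamma_sss = -0.004920, Gamma_sst = -2.380139, Gamma_stt = 5.048116, Gamma_tss = 1.850927, Gamma_tst = -1.135719, Gamma_ttt = 0.854936; k2 = (-1.068522, -1.053166, -0.236653, -0.505417)
  k3: at (s, t) = (-0.078210, -0.577283), (ds/dtau, dt/dtau) = (-1.058662, -1.049644); Gamma_sss = -0.004346, Gamma_sst = -2.382398, Gamma_stt = 5.046876, Gamma_tss = 1.850520, Gamma_tst = -1.138177, Gamma_ttt = 0.858149; k3 = (-1.058662, -1.049644, -0.260807, -0.489940)
  k4: at (s, t) = (-0.104430, -0.603436), (ds/dtau, dt/dtau) = (-1.065786, -1.061505); Gamma_sss = 0.043675, Gamma_sst = -2.510422, Gamma_stt = 4.933803, Gamma_tss = 1.834057, Gamma_tst = -1.292157, Gamma_ttt = 1.042249; k4 = (-1.065786, -1.061505, 0.071282, -0.333973)
  Y <- Y + (h/6)(k1 + 2k2 + 2k3 + k4): s = -0.1046, t = -0.6035, ds/dtau = -1.0657, dt/dtau = -1.0618
step 3:
  k1: at (s, t) = (-0.104604, -0.603489), (ds/dtau, dt/dtau) = (-1.065702, -1.061766); Gamma_sss = 0.043880, Gamma_sst = -2.510772, Gamma_stt = 4.932113, Gamma_tss = 1.834238, Gamma_tst = -1.292957, Gamma_ttt = 1.042718; k1 = (-1.065702, -1.061766, 0.071967, -0.332658)
  k2: at (s, t) = (-0.131247, -0.630033), (ds/dtau, dt/dtau) = (-1.063902, -1.070083); Gamma_sss = 0.113228, Gamma_sst = -2.603972, Gamma_stt = 4.775267, Gamma_tss = 1.836403, Gamma_tst = -1.431362, Gamma_ttt = 1.181383; k2 = (-1.063902, -1.070083, 0.332843, -0.172271)
  k3: at (s, t) = (-0.131202, -0.630241), (ds/dtau, dt/dtau) = (-1.057380, -1.066073); Gamma_sss = 0.113383, Gamma_sst = -2.604567, Gamma_stt = 4.777064, Gamma_tss = 1.835880, Gamma_tst = -1.431452, Gamma_ttt = 1.182314; k3 = (-1.057380, -1.066073, 0.316012, -0.169132)
  k4: at (s, t) = (-0.157473, -0.656792), (ds/dtau, dt/dtau) = (-1.049901, -1.070223); Gamma_sss = 0.198790, Gamma_sst = -2.667302, Gamma_stt = 4.597654, Gamma_tss = 1.854940, Gamma_tst = -1.550701, Gamma_ttt = 1.280234; k4 = (-1.049901, -1.070223, 0.508939, -0.026215)
  Y <- Y + (h/6)(k1 + 2k2 + 2k3 + k4): s = -0.1576, t = -0.6569, ds/dtau = -1.0500, dt/dtau = -1.0704


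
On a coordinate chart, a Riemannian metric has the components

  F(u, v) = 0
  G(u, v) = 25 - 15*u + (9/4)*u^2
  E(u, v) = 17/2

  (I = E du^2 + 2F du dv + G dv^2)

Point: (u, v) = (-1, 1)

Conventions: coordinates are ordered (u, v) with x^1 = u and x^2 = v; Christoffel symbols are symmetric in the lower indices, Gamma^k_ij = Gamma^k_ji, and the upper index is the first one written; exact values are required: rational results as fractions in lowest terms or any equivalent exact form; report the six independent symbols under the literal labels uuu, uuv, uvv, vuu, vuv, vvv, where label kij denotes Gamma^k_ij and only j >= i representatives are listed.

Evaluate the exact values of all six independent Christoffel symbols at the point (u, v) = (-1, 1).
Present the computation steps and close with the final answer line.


E = 17/2, F = 0, G = 169/4 at the point
E_u = 0, E_v = 0, F_u = 0, F_v = 0, G_u = -39/2, G_v = 0
EG - F^2 = 2873/8;  g^inv = (8/2873) * [[169/4, 0], [0, 17/2]]
first-kind symbols [ij,l] = (1/2)(d_i g_jl + d_j g_il - d_l g_ij): [uu,u] = E_u/2 = 0, [uu,v] = F_u - E_v/2 = 0, [uv,u] = E_v/2 = 0, [uv,v] = G_u/2 = -39/4, [vv,u] = F_v - G_u/2 = 39/4, [vv,v] = G_v/2 = 0
Gamma^u_ij = (G*[ij,u] - F*[ij,v])/(EG - F^2), Gamma^v_ij = (E*[ij,v] - F*[ij,u])/(EG - F^2)

Answer: Gamma_uuu = 0, Gamma_uuv = 0, Gamma_uvv = 39/34, Gamma_vuu = 0, Gamma_vuv = -3/13, Gamma_vvv = 0


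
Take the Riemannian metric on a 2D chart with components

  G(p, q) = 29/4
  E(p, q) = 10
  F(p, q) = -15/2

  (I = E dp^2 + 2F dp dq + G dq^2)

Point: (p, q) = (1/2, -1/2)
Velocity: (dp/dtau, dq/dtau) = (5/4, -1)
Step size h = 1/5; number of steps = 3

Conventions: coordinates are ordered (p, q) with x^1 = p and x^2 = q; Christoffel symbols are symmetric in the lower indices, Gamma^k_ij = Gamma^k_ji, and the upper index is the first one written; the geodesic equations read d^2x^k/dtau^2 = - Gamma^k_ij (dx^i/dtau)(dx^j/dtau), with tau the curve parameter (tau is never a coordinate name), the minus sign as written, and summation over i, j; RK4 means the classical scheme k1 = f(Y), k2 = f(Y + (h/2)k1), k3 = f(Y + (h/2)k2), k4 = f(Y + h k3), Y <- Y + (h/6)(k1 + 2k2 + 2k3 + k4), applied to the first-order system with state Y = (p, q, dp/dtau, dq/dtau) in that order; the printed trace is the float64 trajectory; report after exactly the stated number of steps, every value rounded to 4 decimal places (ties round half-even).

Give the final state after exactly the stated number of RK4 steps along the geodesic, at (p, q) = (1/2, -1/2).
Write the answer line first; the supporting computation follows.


Answer: p = 1.2500, q = -1.1000, dp/dtau = 1.2500, dq/dtau = -1.0000

f(Y) = (dp/dtau, dq/dtau, -Gamma^p_ij Y'^i Y'^j, -Gamma^q_ij Y'^i Y'^j) with the Gammas evaluated at the stage position; h = 0.200000; intermediate values shown to 6 dp
step 0: p = 0.5000, q = -0.5000, dp/dtau = 1.2500, dq/dtau = -1.0000
step 1:
  k1: at (p, q) = (0.500000, -0.500000), (dp/dtau, dq/dtau) = (1.250000, -1.000000); Gamma_ppp = 0.000000, Gamma_ppq = 0.000000, Gamma_pqq = 0.000000, Gamma_qpp = 0.000000, Gamma_qpq = 0.000000, Gamma_qqq = 0.000000; k1 = (1.250000, -1.000000, 0.000000, 0.000000)
  k2: at (p, q) = (0.625000, -0.600000), (dp/dtau, dq/dtau) = (1.250000, -1.000000); Gamma_ppp = 0.000000, Gamma_ppq = 0.000000, Gamma_pqq = 0.000000, Gamma_qpp = 0.000000, Gamma_qpq = 0.000000, Gamma_qqq = 0.000000; k2 = (1.250000, -1.000000, 0.000000, 0.000000)
  k3: at (p, q) = (0.625000, -0.600000), (dp/dtau, dq/dtau) = (1.250000, -1.000000); Gamma_ppp = 0.000000, Gamma_ppq = 0.000000, Gamma_pqq = 0.000000, Gamma_qpp = 0.000000, Gamma_qpq = 0.000000, Gamma_qqq = 0.000000; k3 = (1.250000, -1.000000, 0.000000, 0.000000)
  k4: at (p, q) = (0.750000, -0.700000), (dp/dtau, dq/dtau) = (1.250000, -1.000000); Gamma_ppp = 0.000000, Gamma_ppq = 0.000000, Gamma_pqq = 0.000000, Gamma_qpp = 0.000000, Gamma_qpq = 0.000000, Gamma_qqq = 0.000000; k4 = (1.250000, -1.000000, 0.000000, 0.000000)
  Y <- Y + (h/6)(k1 + 2k2 + 2k3 + k4): p = 0.7500, q = -0.7000, dp/dtau = 1.2500, dq/dtau = -1.0000
step 2:
  k1: at (p, q) = (0.750000, -0.700000), (dp/dtau, dq/dtau) = (1.250000, -1.000000); Gamma_ppp = 0.000000, Gamma_ppq = 0.000000, Gamma_pqq = 0.000000, Gamma_qpp = 0.000000, Gamma_qpq = 0.000000, Gamma_qqq = 0.000000; k1 = (1.250000, -1.000000, 0.000000, 0.000000)
  k2: at (p, q) = (0.875000, -0.800000), (dp/dtau, dq/dtau) = (1.250000, -1.000000); Gamma_ppp = 0.000000, Gamma_ppq = 0.000000, Gamma_pqq = 0.000000, Gamma_qpp = 0.000000, Gamma_qpq = 0.000000, Gamma_qqq = 0.000000; k2 = (1.250000, -1.000000, 0.000000, 0.000000)
  k3: at (p, q) = (0.875000, -0.800000), (dp/dtau, dq/dtau) = (1.250000, -1.000000); Gamma_ppp = 0.000000, Gamma_ppq = 0.000000, Gamma_pqq = 0.000000, Gamma_qpp = 0.000000, Gamma_qpq = 0.000000, Gamma_qqq = 0.000000; k3 = (1.250000, -1.000000, 0.000000, 0.000000)
  k4: at (p, q) = (1.000000, -0.900000), (dp/dtau, dq/dtau) = (1.250000, -1.000000); Gamma_ppp = 0.000000, Gamma_ppq = 0.000000, Gamma_pqq = 0.000000, Gamma_qpp = 0.000000, Gamma_qpq = 0.000000, Gamma_qqq = 0.000000; k4 = (1.250000, -1.000000, 0.000000, 0.000000)
  Y <- Y + (h/6)(k1 + 2k2 + 2k3 + k4): p = 1.0000, q = -0.9000, dp/dtau = 1.2500, dq/dtau = -1.0000
step 3:
  k1: at (p, q) = (1.000000, -0.900000), (dp/dtau, dq/dtau) = (1.250000, -1.000000); Gamma_ppp = 0.000000, Gamma_ppq = 0.000000, Gamma_pqq = 0.000000, Gamma_qpp = 0.000000, Gamma_qpq = 0.000000, Gamma_qqq = 0.000000; k1 = (1.250000, -1.000000, 0.000000, 0.000000)
  k2: at (p, q) = (1.125000, -1.000000), (dp/dtau, dq/dtau) = (1.250000, -1.000000); Gamma_ppp = 0.000000, Gamma_ppq = 0.000000, Gamma_pqq = 0.000000, Gamma_qpp = 0.000000, Gamma_qpq = 0.000000, Gamma_qqq = 0.000000; k2 = (1.250000, -1.000000, 0.000000, 0.000000)
  k3: at (p, q) = (1.125000, -1.000000), (dp/dtau, dq/dtau) = (1.250000, -1.000000); Gamma_ppp = 0.000000, Gamma_ppq = 0.000000, Gamma_pqq = 0.000000, Gamma_qpp = 0.000000, Gamma_qpq = 0.000000, Gamma_qqq = 0.000000; k3 = (1.250000, -1.000000, 0.000000, 0.000000)
  k4: at (p, q) = (1.250000, -1.100000), (dp/dtau, dq/dtau) = (1.250000, -1.000000); Gamma_ppp = 0.000000, Gamma_ppq = 0.000000, Gamma_pqq = 0.000000, Gamma_qpp = 0.000000, Gamma_qpq = 0.000000, Gamma_qqq = 0.000000; k4 = (1.250000, -1.000000, 0.000000, 0.000000)
  Y <- Y + (h/6)(k1 + 2k2 + 2k3 + k4): p = 1.2500, q = -1.1000, dp/dtau = 1.2500, dq/dtau = -1.0000


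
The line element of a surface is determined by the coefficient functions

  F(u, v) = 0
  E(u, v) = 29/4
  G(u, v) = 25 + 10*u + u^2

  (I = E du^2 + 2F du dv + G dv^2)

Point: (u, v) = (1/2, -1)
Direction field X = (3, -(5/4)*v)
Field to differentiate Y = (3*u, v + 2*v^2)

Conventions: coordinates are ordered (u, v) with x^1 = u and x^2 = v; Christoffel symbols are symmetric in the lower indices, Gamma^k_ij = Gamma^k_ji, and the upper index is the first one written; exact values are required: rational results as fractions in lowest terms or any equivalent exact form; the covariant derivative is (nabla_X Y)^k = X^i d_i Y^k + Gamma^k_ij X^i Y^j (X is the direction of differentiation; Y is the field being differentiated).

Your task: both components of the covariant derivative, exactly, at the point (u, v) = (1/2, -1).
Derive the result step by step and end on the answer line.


E = 29/4, F = 0, G = 121/4 at the point
E_u = 0, E_v = 0, F_u = 0, F_v = 0, G_u = 11, G_v = 0
EG - F^2 = 3509/16;  g^inv = (16/3509) * [[121/4, 0], [0, 29/4]]
first-kind symbols [ij,l] = (1/2)(d_i g_jl + d_j g_il - d_l g_ij): [uu,u] = E_u/2 = 0, [uu,v] = F_u - E_v/2 = 0, [uv,u] = E_v/2 = 0, [uv,v] = G_u/2 = 11/2, [vv,u] = F_v - G_u/2 = -11/2, [vv,v] = G_v/2 = 0
Gamma^u_ij = (G*[ij,u] - F*[ij,v])/(EG - F^2), Gamma^v_ij = (E*[ij,v] - F*[ij,u])/(EG - F^2)
Gamma_uuu = 0, Gamma_uuv = 0, Gamma_uvv = -22/29, Gamma_vuu = 0, Gamma_vuv = 2/11, Gamma_vvv = 0
X = (3, 5/4), Y = (3/2, 1) at the point

Answer: (nabla_X Y)^u = 467/58, (nabla_X Y)^v = -63/22


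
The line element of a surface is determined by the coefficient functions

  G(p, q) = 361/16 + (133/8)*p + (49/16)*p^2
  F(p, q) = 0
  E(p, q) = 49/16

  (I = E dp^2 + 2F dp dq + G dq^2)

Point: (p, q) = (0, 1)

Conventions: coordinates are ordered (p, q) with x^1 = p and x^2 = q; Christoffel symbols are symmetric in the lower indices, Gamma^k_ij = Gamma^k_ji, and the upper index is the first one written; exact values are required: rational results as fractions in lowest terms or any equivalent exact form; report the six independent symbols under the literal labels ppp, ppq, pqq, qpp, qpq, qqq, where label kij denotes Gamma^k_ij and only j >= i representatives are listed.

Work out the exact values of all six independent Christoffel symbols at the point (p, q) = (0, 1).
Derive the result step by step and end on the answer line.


E = 49/16, F = 0, G = 361/16 at the point
E_p = 0, E_q = 0, F_p = 0, F_q = 0, G_p = 133/8, G_q = 0
EG - F^2 = 17689/256;  g^inv = (256/17689) * [[361/16, 0], [0, 49/16]]
first-kind symbols [ij,l] = (1/2)(d_i g_jl + d_j g_il - d_l g_ij): [pp,p] = E_p/2 = 0, [pp,q] = F_p - E_q/2 = 0, [pq,p] = E_q/2 = 0, [pq,q] = G_p/2 = 133/16, [qq,p] = F_q - G_p/2 = -133/16, [qq,q] = G_q/2 = 0
Gamma^p_ij = (G*[ij,p] - F*[ij,q])/(EG - F^2), Gamma^q_ij = (E*[ij,q] - F*[ij,p])/(EG - F^2)

Answer: Gamma_ppp = 0, Gamma_ppq = 0, Gamma_pqq = -19/7, Gamma_qpp = 0, Gamma_qpq = 7/19, Gamma_qqq = 0


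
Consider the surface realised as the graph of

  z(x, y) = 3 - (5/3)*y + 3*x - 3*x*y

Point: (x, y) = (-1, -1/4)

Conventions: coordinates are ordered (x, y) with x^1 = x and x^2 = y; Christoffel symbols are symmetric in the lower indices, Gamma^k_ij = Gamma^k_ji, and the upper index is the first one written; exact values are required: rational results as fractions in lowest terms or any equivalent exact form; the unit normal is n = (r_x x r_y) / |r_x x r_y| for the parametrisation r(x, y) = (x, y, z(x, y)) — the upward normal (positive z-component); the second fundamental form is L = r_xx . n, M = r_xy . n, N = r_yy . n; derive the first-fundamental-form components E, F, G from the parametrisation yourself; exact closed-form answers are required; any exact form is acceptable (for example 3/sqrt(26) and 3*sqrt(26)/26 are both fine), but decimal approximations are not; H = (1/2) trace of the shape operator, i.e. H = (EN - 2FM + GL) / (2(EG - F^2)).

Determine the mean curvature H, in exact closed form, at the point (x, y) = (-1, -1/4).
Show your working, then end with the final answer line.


z_x = 15/4, z_y = 4/3, z_xx = 0, z_xy = -3, z_yy = 0
E = 241/16, F = 5, G = 25/9; answer radicand W^2 = 2425/144
unnormalised second-form numerators: l = 0, m = -3, n = 0; L = l/sqrt(2425/144), and similarly M = m/sqrt(W^2), N = n/sqrt(W^2)
H = (E*n - 2*F*m + G*l) / (2*(EG - F^2)*sqrt(W^2)); E*n - 2*F*m + G*l = 30, EG - F^2 = 2425/144, so H = (432/485)/sqrt(2425/144)

Answer: H = 5184*sqrt(97)/235225


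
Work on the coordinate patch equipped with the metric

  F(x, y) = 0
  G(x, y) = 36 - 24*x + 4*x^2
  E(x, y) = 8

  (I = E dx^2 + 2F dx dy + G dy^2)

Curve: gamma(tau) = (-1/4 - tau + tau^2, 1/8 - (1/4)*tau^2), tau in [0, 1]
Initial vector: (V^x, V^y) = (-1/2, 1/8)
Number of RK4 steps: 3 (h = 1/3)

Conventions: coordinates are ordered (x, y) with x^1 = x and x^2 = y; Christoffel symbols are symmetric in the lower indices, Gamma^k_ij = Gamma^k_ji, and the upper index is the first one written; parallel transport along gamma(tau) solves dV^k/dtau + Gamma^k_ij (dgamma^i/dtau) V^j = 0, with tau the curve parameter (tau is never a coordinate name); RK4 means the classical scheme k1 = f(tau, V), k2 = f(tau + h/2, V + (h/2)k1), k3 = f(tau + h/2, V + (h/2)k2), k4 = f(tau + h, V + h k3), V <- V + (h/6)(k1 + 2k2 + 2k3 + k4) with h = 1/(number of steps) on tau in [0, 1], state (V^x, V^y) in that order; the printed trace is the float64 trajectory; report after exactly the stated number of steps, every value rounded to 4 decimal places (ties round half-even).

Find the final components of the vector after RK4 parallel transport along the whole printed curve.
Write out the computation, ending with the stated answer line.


gamma'(tau) = (-1 + 2*tau, -(1/2)*tau); f(tau, V)^k = -Gamma^k_ij(gamma(tau)) gamma'^i(tau) V^j; h = 1/3; intermediate values shown to 6 dp
curve data and Christoffel symbols at the stage parameters:
  tau = 0.000000: gamma = (-0.250000, 0.125000), gamma' = (-1.000000, 0.000000); Gamma_xxx = 0.000000, Gamma_xxy = 0.000000, Gamma_xyy = 1.625000, Gamma_yxx = 0.000000, Gamma_yxy = -0.307692, Gamma_yyy = 0.000000
  tau = 0.166667: gamma = (-0.388889, 0.118056), gamma' = (-0.666667, -0.083333); Gamma_xxx = 0.000000, Gamma_xxy = 0.000000, Gamma_xyy = 1.694444, Gamma_yxx = 0.000000, Gamma_yxy = -0.295082, Gamma_yyy = 0.000000
  tau = 0.333333: gamma = (-0.472222, 0.097222), gamma' = (-0.333333, -0.166667); Gamma_xxx = 0.000000, Gamma_xxy = 0.000000, Gamma_xyy = 1.736111, Gamma_yxx = 0.000000, Gamma_yxy = -0.288000, Gamma_yyy = 0.000000
  tau = 0.500000: gamma = (-0.500000, 0.062500), gamma' = (0.000000, -0.250000); Gamma_xxx = 0.000000, Gamma_xxy = 0.000000, Gamma_xyy = 1.750000, Gamma_yxx = 0.000000, Gamma_yxy = -0.285714, Gamma_yyy = 0.000000
  tau = 0.666667: gamma = (-0.472222, 0.013889), gamma' = (0.333333, -0.333333); Gamma_xxx = 0.000000, Gamma_xxy = 0.000000, Gamma_xyy = 1.736111, Gamma_yxx = 0.000000, Gamma_yxy = -0.288000, Gamma_yyy = 0.000000
  tau = 0.833333: gamma = (-0.388889, -0.048611), gamma' = (0.666667, -0.416667); Gamma_xxx = 0.000000, Gamma_xxy = 0.000000, Gamma_xyy = 1.694444, Gamma_yxx = 0.000000, Gamma_yxy = -0.295082, Gamma_yyy = 0.000000
  tau = 1.000000: gamma = (-0.250000, -0.125000), gamma' = (1.000000, -0.500000); Gamma_xxx = 0.000000, Gamma_xxy = 0.000000, Gamma_xyy = 1.625000, Gamma_yxx = 0.000000, Gamma_yxy = -0.307692, Gamma_yyy = 0.000000
step 0: V^x = -0.5000, V^y = 0.1250
step 1: k1 = (0.000000, -0.038462), k2 = (0.016745, -0.011034), k3 = (0.017391, -0.012002), k4 = (0.035011, 0.012106); V <- V + (h/6)(k1 + 2k2 + 2k3 + k4): V^x = -0.4943, V^y = 0.1210
step 2: k1 = (0.035005, 0.012111), k2 = (0.053810, 0.034888), k3 = (0.055471, 0.034664), k4 = (0.076696, 0.058397); V <- V + (h/6)(k1 + 2k2 + 2k3 + k4): V^x = -0.4759, V^y = 0.1326
step 3: k1 = (0.076748, 0.058419), k2 = (0.100507, 0.084946), k3 = (0.103629, 0.085329), k4 = (0.130865, 0.117462); V <- V + (h/6)(k1 + 2k2 + 2k3 + k4): V^x = -0.4417, V^y = 0.1613

Answer: V^x = -0.4417, V^y = 0.1613


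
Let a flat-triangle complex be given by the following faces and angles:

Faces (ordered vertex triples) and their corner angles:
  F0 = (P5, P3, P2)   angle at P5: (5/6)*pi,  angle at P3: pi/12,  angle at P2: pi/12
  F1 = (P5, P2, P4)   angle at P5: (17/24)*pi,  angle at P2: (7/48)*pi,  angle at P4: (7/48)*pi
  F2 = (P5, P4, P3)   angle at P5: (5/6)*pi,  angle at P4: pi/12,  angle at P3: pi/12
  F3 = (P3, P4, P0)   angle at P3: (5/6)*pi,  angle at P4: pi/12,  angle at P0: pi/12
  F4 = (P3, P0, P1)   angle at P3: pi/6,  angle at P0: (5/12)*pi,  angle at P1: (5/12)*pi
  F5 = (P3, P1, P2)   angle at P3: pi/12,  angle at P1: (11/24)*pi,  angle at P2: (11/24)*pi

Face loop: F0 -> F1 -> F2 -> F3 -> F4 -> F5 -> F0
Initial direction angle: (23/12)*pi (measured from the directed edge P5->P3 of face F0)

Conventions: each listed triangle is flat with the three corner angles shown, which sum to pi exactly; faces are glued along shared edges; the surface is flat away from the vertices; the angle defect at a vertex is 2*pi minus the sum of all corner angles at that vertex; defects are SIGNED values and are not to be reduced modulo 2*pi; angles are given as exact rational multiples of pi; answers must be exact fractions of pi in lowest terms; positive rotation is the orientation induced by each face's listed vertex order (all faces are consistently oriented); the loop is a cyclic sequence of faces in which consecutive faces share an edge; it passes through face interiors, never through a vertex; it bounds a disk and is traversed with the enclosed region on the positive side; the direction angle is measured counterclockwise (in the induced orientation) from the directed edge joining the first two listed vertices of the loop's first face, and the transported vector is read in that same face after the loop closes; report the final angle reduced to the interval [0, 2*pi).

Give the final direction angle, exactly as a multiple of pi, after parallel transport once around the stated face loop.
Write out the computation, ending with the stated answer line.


enclosed vertex P3: corner angles sum to (5/4)*pi, defect = 2*pi - (5/4)*pi = (3/4)*pi
enclosed vertex P5: corner angles sum to (19/8)*pi, defect = 2*pi - (19/8)*pi = (-3/8)*pi
summing the enclosed defects onto the initial angle, mod 2*pi in the induced orientation:
final angle = (23/12)*pi + (3/8)*pi = (7/24)*pi (mod 2*pi)

Answer: final direction angle = (7/24)*pi
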